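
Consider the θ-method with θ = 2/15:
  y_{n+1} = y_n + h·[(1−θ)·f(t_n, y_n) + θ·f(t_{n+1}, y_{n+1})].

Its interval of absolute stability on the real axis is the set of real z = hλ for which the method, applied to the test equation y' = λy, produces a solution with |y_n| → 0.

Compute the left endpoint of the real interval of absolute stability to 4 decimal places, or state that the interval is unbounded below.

z* = -2.7273.

Set f=λy, z=hλ:
  y_{n+1} = y_n + z·[13/15·y_n + 2/15·y_{n+1}] ⇒ (1 − 2/15z)y_{n+1} = (1 + 13/15z)y_n
  ⇒ R(z) = (1 + 13/15z)/(1 − 2/15z).

Boundary: |R(x)|=1, x<0.
x=-1.21: |R|=0.0419
R=−1: 1+13/15x = −1+2/15x ⇒ -11/15x=2 ⇒ x=2/(-11/15)=-2.7273
Confirm numerically:
  x=-2.350: |R|=0.78934 <1
  x=-2.317: |R|=0.77014 <1
  x=-1.809: |R|=0.45746 <1
  x=-1.316: |R|=0.11956 <1
  x=-3.259: |R|=1.27182 >1
  x=-3.191: |R|=1.23857 >1
  x=-2.749: |R|=1.01166 >1
Interval (-2.7273, 0).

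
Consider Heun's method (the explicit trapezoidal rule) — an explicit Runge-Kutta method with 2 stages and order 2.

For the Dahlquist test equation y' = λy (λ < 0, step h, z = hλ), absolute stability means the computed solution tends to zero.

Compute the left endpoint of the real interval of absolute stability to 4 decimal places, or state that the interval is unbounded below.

Test eqn y'=λy, z=hλ:
  order 2, 2-stage ⇒ R(z)=1+z+z^2/2
  (e.g. R(-0.48)=0.63520, |R|=0.63520)

Need |R(x)|<1, x<0.
x=-0.48: |R|=0.6352
|R(-2.02)|=1.0202 |R(-1.31)|=0.5481 |R(-0.76)|=0.5288
Bisect:
  x_lo=-2.6531 |R|=1.8664  x_hi=-0.1044 |R|=0.9011
  mid=-1.37873 |R|=0.57172 →hi
  mid=-2.01591 |R|=1.01604 →lo
  mid=-1.69732 |R|=0.74313 →hi
  mid=-1.85662 |R|=0.86690 →hi
  mid=-1.93627 |R|=0.93830 →hi
  mid=-1.97609 |R|=0.97637 →hi
  mid=-1.99600 |R|=0.99601 →hi
  ...
  [-2.00005,-1.99989] ⇒ x*=-2.0000
Interval (-2.0000, 0).

z* = -2.0000.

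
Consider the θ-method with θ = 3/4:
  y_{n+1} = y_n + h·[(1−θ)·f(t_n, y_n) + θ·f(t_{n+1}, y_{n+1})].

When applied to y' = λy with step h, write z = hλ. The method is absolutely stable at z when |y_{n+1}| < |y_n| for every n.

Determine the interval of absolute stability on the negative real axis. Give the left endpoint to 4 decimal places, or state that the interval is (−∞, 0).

With y'=λy (z=hλ):
  y_{n+1} = y_n + z·[1/4·y_n + 3/4·y_{n+1}] ⇒ (1 − 3/4z)y_{n+1} = (1 + 1/4z)y_n
  Hence R(z) = (1 + 1/4z)/(1 − 3/4z).

Solve |R(x)|<1 on ℝ⁻.
x=-1.61: |R|=0.2707
x=-2: |R|=0.2000
x=-10: |R|=0.1765
x=-100: |R|=0.3158
θ=3/4≥1/2 ⇒ |1+1/4x|<|1−3/4x| ∀x<0 ⇒ unbounded interval.

interval (−∞, 0).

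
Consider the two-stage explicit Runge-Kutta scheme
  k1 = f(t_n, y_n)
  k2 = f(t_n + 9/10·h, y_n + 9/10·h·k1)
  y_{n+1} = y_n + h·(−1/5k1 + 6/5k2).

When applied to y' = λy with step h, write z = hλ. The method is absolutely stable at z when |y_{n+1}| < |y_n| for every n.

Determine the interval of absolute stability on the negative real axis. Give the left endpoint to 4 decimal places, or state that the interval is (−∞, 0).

(-0.9259, 0).

Test eqn y'=λy, z=hλ:
  k1=λy_n ⇒ h·k1=z·y_n;  k2=λ(1+9/10z)y_n ⇒ h·k2=z(1+9/10z)y_n
  y_{n+1}/y_n = 1 − 1/5z + 6/5z(1+9/10z) = 1 + z + 27/25z²
  so R(z) = 1 + z + 27/25z².

Boundary: |R(x)|=1, x<0.
x=-1.69: |R|=2.3946
R=1: x+27/25x²=0 ⇒ x=−25/27=-0.9259; min R=1−1/(4·27/25)=0.7685>−1
Confirm numerically:
  x=-0.890: |R|=0.96547 <1
  x=-0.642: |R|=0.80314 <1
  x=-0.625: |R|=0.79688 <1
  x=-0.513: |R|=0.77122 <1
  x=-1.491: |R|=1.90993 >1
  x=-1.046: |R|=1.13565 >1
Stable set (-0.9259, 0).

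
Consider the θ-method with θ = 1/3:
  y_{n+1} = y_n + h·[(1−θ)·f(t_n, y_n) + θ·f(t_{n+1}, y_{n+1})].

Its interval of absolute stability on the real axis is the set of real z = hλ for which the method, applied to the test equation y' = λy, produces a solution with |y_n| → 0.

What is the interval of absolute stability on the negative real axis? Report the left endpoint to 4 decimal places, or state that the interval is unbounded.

With y'=λy (z=hλ):
  y_{n+1} = y_n + z·[2/3·y_n + 1/3·y_{n+1}] ⇒ (1 − 1/3z)y_{n+1} = (1 + 2/3z)y_n
  ⇒ R(z) = (1 + 2/3z)/(1 − 1/3z).

Boundary: |R(x)|=1, x<0.
x=-0.79: |R|=0.3747
R=−1: 1+2/3x = −1+1/3x ⇒ -1/3x=2 ⇒ x=2/(-1/3)=-6.0000
Confirm numerically:
  x=-5.679: |R|=0.96301 <1
  x=-5.060: |R|=0.88337 <1
  x=-3.922: |R|=0.69980 <1
  x=-2.784: |R|=0.44398 <1
  x=-6.415: |R|=1.04408 >1
  x=-6.291: |R|=1.03132 >1
  x=-6.077: |R|=1.00848 >1
Stable set (-6.0000, 0).

z∈(-6.0000,0).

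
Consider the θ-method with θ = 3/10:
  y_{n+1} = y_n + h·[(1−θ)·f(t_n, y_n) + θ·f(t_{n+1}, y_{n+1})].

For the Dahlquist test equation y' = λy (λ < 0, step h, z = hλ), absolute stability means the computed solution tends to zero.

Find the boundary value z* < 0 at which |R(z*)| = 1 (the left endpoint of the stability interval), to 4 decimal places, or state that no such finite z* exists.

z* = -5.0000.

Set f=λy, z=hλ:
  y_{n+1} = y_n + z·[7/10·y_n + 3/10·y_{n+1}] ⇒ (1 − 3/10z)y_{n+1} = (1 + 7/10z)y_n
  Hence R(z) = (1 + 7/10z)/(1 − 3/10z).

Find x<0 with |R(x)|<1.
x=-1.34: |R|=0.0442
R=−1: 1+7/10x = −1+3/10x ⇒ -2/5x=2 ⇒ x=2/(-2/5)=-5.0000
Confirm numerically:
  x=-4.170: |R|=0.85251 <1
  x=-2.813: |R|=0.52557 <1
  x=-2.215: |R|=0.33073 <1
  x=-5.546: |R|=1.08199 >1
  x=-5.410: |R|=1.06252 >1
Stable set (-5.0000, 0).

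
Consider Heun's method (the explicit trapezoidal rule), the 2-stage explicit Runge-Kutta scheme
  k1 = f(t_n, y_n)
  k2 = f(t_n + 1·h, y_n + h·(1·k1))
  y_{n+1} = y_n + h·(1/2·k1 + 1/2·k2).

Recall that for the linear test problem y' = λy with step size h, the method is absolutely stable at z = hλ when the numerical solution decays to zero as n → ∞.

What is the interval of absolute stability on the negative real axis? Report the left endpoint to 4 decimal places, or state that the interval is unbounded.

(-2.0000, 0).

With y'=λy (z=hλ):
  order 2, 2-stage ⇒ R(z)=1+z+z^2/2
  (e.g. R(-0.49)=0.63005, |R|=0.63005)

Solve |R(x)|<1 on ℝ⁻.
x=-0.49: |R|=0.6300
|R(-1)|=0.5000 |R(-0.78)|=0.5242 |R(-0.65)|=0.5613
Bisect:
  x_lo=-2.7046 |R|=1.9528  x_hi=-0.2489 |R|=0.7821
  mid=-1.47676 |R|=0.61365 →hi
  mid=-2.09068 |R|=1.09479 →lo
  mid=-1.78372 |R|=0.80711 →hi
  mid=-1.93720 |R|=0.93917 →hi
  mid=-2.01394 |R|=1.01403 →lo
  mid=-1.97557 |R|=0.97587 →hi
  mid=-1.99475 |R|=0.99477 →hi
  mid=-2.00434 |R|=1.00435 →lo
  ...
  [-2.00015,-2.00000] ⇒ x*=-2.0000
Interval (-2.0000, 0).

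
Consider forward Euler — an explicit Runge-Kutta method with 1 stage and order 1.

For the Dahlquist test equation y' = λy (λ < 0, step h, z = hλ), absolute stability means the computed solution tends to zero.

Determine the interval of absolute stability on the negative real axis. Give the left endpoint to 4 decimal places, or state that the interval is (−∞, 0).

z∈(-2.0000,0).

With y'=λy (z=hλ):
  order 1, 1-stage ⇒ R(z)=1+z
  (e.g. R(-1.2)=-0.20000, |R|=0.20000)

Need |R(x)|<1, x<0.
x=-1.2: |R|=0.2000
|R(-2.3)|=1.3000 |R(-2.09)|=1.0900 |R(-1.03)|=0.0300
Bisect:
  x_lo=-2.7869 |R|=1.7869  x_hi=-0.0781 |R|=0.9219
  mid=-1.43246 |R|=0.43246 →hi
  mid=-2.10965 |R|=1.10965 →lo
  mid=-1.77105 |R|=0.77105 →hi
  mid=-1.94035 |R|=0.94035 →hi
  mid=-2.02500 |R|=1.02500 →lo
  mid=-1.98268 |R|=0.98268 →hi
  mid=-2.00384 |R|=1.00384 →lo
  mid=-1.99326 |R|=0.99326 →hi
  ...
  [-2.00004,-1.99987] ⇒ x*=-2.0000
Interval (-2.0000, 0).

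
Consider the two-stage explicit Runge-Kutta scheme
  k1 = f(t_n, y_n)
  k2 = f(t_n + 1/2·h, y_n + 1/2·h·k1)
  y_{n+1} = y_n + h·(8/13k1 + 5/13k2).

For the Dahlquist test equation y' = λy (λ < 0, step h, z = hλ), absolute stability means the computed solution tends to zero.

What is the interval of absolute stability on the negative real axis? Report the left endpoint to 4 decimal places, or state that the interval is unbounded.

z∈(-5.2000,0).

On y'=λy, z=hλ:
  k1=λy_n ⇒ h·k1=z·y_n;  k2=λ(1+1/2z)y_n ⇒ h·k2=z(1+1/2z)y_n
  y_{n+1}/y_n = 1 + 8/13z + 5/13z(1+1/2z) = 1 + z + 5/26z²
  ⇒ R(z) = 1 + z + 5/26z².

Solve |R(x)|<1 on ℝ⁻.
x=-1.19: |R|=0.0823
R=1: x+5/26x²=0 ⇒ x=−26/5=-5.2000; min R=1−1/(4·5/26)=-0.3000>−1
Confirm numerically:
  x=-3.673: |R|=0.07859 <1
  x=-2.336: |R|=0.28660 <1
  x=-2.254: |R|=0.27698 <1
  x=-5.714: |R|=1.56481 >1
  x=-5.250: |R|=1.05048 >1
  x=-5.224: |R|=1.02411 >1
Interval (-5.2000, 0).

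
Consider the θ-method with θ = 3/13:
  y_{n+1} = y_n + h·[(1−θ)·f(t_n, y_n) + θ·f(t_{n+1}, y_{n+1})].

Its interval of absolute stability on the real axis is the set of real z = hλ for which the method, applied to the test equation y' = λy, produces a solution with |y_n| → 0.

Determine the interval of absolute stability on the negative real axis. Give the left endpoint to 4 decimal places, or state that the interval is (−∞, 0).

(-3.7143, 0).

With y'=λy (z=hλ):
  y_{n+1} = y_n + z·[10/13·y_n + 3/13·y_{n+1}] ⇒ (1 − 3/13z)y_{n+1} = (1 + 10/13z)y_n
  Hence R(z) = (1 + 10/13z)/(1 − 3/13z).

Need |R(x)|<1, x<0.
x=-1.39: |R|=0.0524
R=−1: 1+10/13x = −1+3/13x ⇒ -7/13x=2 ⇒ x=2/(-7/13)=-3.7143
Confirm numerically:
  x=-2.780: |R|=0.69353 <1
  x=-2.635: |R|=0.63860 <1
  x=-1.849: |R|=0.29600 <1
  x=-4.285: |R|=1.15452 >1
  x=-3.819: |R|=1.02997 >1
Interval (-3.7143, 0).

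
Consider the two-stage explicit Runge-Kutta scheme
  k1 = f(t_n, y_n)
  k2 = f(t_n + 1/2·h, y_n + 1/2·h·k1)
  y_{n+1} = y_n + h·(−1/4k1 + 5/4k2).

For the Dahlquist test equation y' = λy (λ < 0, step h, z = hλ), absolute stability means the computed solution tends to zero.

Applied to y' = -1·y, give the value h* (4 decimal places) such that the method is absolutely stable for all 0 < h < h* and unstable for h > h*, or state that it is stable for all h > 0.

Test eqn y'=λy, z=hλ:
  k1=λy_n ⇒ h·k1=z·y_n;  k2=λ(1+1/2z)y_n ⇒ h·k2=z(1+1/2z)y_n
  y_{n+1}/y_n = 1 − 1/4z + 5/4z(1+1/2z) = 1 + z + 5/8z²
  Hence R(z) = 1 + z + 5/8z².

Find x<0 with |R(x)|<1.
x=-0.69: |R|=0.6076
R=1: x+5/8x²=0 ⇒ x=−8/5=-1.6000; min R=1−1/(4·5/8)=0.6000>−1
Confirm numerically:
  x=-1.563: |R|=0.96386 <1
  x=-1.300: |R|=0.75625 <1
  x=-0.953: |R|=0.61463 <1
  x=-0.736: |R|=0.60256 <1
  x=-2.050: |R|=1.57656 >1
  x=-1.902: |R|=1.35900 >1
Interval (-1.6000, 0).

(-1.6000,0); λ=-1 ⇒ h* = (8/5)/1 = 1.6000.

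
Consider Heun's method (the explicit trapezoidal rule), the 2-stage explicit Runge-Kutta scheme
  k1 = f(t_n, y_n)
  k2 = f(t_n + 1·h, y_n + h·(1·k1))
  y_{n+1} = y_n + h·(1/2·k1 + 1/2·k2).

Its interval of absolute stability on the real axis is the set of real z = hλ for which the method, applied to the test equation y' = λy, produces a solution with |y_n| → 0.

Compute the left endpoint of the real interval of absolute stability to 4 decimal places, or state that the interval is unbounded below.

z* = -2.0000.

Set f=λy, z=hλ:
  order 2, 2-stage ⇒ R(z)=1+z+z^2/2
  (e.g. R(-0.81)=0.51805, |R|=0.51805)

Solve |R(x)|<1 on ℝ⁻.
x=-0.81: |R|=0.5181
|R(-1.84)|=0.8528 |R(-1.43)|=0.5924 |R(-0.6)|=0.5800
Bisect:
  x_lo=-2.5600 |R|=1.7167  x_hi=-0.3914 |R|=0.6852
  mid=-1.47569 |R|=0.61314 →hi
  mid=-2.01783 |R|=1.01799 →lo
  mid=-1.74676 |R|=0.77883 →hi
  mid=-1.88230 |R|=0.88922 →hi
  mid=-1.95006 |R|=0.95131 →hi
  mid=-1.98395 |R|=0.98408 →hi
  mid=-2.00089 |R|=1.00089 →lo
  mid=-1.99242 |R|=0.99245 →hi
  mid=-1.99665 |R|=0.99666 →hi
  mid=-1.99877 |R|=0.99877 →hi
  ...
  [-2.00009,-1.99996] ⇒ x*=-2.0000
Interval (-2.0000, 0).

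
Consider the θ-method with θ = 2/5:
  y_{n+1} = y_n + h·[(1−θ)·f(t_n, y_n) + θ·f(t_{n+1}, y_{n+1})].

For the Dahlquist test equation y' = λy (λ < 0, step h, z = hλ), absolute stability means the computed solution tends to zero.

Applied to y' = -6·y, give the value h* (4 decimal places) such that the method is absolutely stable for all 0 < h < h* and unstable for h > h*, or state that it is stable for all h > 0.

Test eqn y'=λy, z=hλ:
  y_{n+1} = y_n + z·[3/5·y_n + 2/5·y_{n+1}] ⇒ (1 − 2/5z)y_{n+1} = (1 + 3/5z)y_n
  R(z) = (1 + 3/5z)/(1 − 2/5z).

Boundary: |R(x)|=1, x<0.
x=-1.15: |R|=0.2123
R=−1: 1+3/5x = −1+2/5x ⇒ -1/5x=2 ⇒ x=2/(-1/5)=-10.0000
Confirm numerically:
  x=-9.825: |R|=0.99290 <1
  x=-7.813: |R|=0.89397 <1
  x=-7.651: |R|=0.88430 <1
  x=-10.260: |R|=1.01019 >1
  x=-10.055: |R|=1.00219 >1
So |R|<1 on (-10.0000, 0).

(-10.0000,0); λ=-6 ⇒ h* = (10)/6 = 1.6667.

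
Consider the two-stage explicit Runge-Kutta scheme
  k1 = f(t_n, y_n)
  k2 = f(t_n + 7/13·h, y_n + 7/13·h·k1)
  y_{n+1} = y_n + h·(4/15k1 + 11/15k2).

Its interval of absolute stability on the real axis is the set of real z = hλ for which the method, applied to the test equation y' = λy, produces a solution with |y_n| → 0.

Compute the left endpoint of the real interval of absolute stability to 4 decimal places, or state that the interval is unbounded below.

left endpoint -2.5325.

Set f=λy, z=hλ:
  k1=λy_n ⇒ h·k1=z·y_n;  k2=λ(1+7/13z)y_n ⇒ h·k2=z(1+7/13z)y_n
  y_{n+1}/y_n = 1 + 4/15z + 11/15z(1+7/13z) = 1 + z + 77/195z²
  so R(z) = 1 + z + 77/195z².

Boundary: |R(x)|=1, x<0.
x=-1.1: |R|=0.3778
R=1: x+77/195x²=0 ⇒ x=−195/77=-2.5325; min R=1−1/(4·77/195)=0.3669>−1
Confirm numerically:
  x=-2.502: |R|=0.96990 <1
  x=-1.330: |R|=0.36849 <1
  x=-1.141: |R|=0.37308 <1
  x=-2.902: |R|=1.42345 >1
  x=-2.583: |R|=1.05154 >1
Interval (-2.5325, 0).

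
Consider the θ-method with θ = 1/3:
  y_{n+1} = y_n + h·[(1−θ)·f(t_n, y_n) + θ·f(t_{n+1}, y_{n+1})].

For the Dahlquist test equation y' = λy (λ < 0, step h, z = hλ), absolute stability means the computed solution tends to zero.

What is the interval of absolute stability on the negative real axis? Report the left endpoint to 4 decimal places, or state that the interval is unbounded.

Set f=λy, z=hλ:
  y_{n+1} = y_n + z·[2/3·y_n + 1/3·y_{n+1}] ⇒ (1 − 1/3z)y_{n+1} = (1 + 2/3z)y_n
  Hence R(z) = (1 + 2/3z)/(1 − 1/3z).

Boundary: |R(x)|=1, x<0.
x=-1.66: |R|=0.0687
R=−1: 1+2/3x = −1+1/3x ⇒ -1/3x=2 ⇒ x=2/(-1/3)=-6.0000
Confirm numerically:
  x=-5.337: |R|=0.92047 <1
  x=-3.295: |R|=0.57029 <1
  x=-2.888: |R|=0.47147 <1
  x=-6.508: |R|=1.05343 >1
  x=-6.388: |R|=1.04133 >1
  x=-6.263: |R|=1.02839 >1
Interval (-6.0000, 0).

z∈(-6.0000,0).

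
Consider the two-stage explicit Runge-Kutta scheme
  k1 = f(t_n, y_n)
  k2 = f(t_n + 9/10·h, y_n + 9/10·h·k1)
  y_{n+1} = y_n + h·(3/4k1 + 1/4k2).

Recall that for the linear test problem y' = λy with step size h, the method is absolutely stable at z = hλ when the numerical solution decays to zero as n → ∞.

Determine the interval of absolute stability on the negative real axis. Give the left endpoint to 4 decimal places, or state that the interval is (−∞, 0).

(-4.4444, 0).

Set f=λy, z=hλ:
  k1=λy_n ⇒ h·k1=z·y_n;  k2=λ(1+9/10z)y_n ⇒ h·k2=z(1+9/10z)y_n
  y_{n+1}/y_n = 1 + 3/4z + 1/4z(1+9/10z) = 1 + z + 9/40z²
  so R(z) = 1 + z + 9/40z².

Boundary: |R(x)|=1, x<0.
x=-0.76: |R|=0.3700
R=1: x+9/40x²=0 ⇒ x=−40/9=-4.4444; min R=1−1/(4·9/40)=-0.1111>−1
Confirm numerically:
  x=-3.920: |R|=0.53744 <1
  x=-2.739: |R|=0.05102 <1
  x=-2.564: |R|=0.08483 <1
  x=-2.295: |R|=0.10992 <1
  x=-4.991: |R|=1.61377 >1
  x=-4.920: |R|=1.52644 >1
  x=-4.527: |R|=1.08409 >1
Interval (-4.4444, 0).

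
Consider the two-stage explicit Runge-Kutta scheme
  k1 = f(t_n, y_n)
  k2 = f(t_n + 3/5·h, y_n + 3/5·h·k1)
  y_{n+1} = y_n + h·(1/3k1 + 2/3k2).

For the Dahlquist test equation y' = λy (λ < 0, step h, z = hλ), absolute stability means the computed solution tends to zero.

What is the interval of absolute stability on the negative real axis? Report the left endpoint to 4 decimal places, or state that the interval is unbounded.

z∈(-2.5000,0).

With y'=λy (z=hλ):
  k1=λy_n ⇒ h·k1=z·y_n;  k2=λ(1+3/5z)y_n ⇒ h·k2=z(1+3/5z)y_n
  y_{n+1}/y_n = 1 + 1/3z + 2/3z(1+3/5z) = 1 + z + 2/5z²
  Hence R(z) = 1 + z + 2/5z².

Solve |R(x)|<1 on ℝ⁻.
x=-0.41: |R|=0.6572
R=1: x+2/5x²=0 ⇒ x=−5/2=-2.5000; min R=1−1/(4·2/5)=0.3750>−1
Confirm numerically:
  x=-2.303: |R|=0.81852 <1
  x=-2.093: |R|=0.65926 <1
  x=-1.779: |R|=0.48694 <1
  x=-1.251: |R|=0.37500 <1
  x=-2.747: |R|=1.27140 >1
  x=-2.641: |R|=1.14895 >1
Stable set (-2.5000, 0).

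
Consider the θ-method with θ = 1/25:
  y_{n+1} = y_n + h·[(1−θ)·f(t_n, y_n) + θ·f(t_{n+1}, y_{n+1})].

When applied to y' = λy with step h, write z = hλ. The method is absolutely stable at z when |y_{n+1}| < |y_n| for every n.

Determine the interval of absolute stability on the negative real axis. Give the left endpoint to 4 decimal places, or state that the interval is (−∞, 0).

Test eqn y'=λy, z=hλ:
  y_{n+1} = y_n + z·[24/25·y_n + 1/25·y_{n+1}] ⇒ (1 − 1/25z)y_{n+1} = (1 + 24/25z)y_n
  ⇒ R(z) = (1 + 24/25z)/(1 − 1/25z).

Need |R(x)|<1, x<0.
x=-0.66: |R|=0.3570
R=−1: 1+24/25x = −1+1/25x ⇒ -23/25x=2 ⇒ x=2/(-23/25)=-2.1739
Confirm numerically:
  x=-1.685: |R|=0.57860 <1
  x=-1.311: |R|=0.24568 <1
  x=-1.261: |R|=0.20045 <1
  x=-1.119: |R|=0.07106 <1
  x=-2.688: |R|=1.42704 >1
  x=-2.680: |R|=1.42052 >1
  x=-2.371: |R|=1.16561 >1
So |R|<1 on (-2.1739, 0).

(-2.1739, 0).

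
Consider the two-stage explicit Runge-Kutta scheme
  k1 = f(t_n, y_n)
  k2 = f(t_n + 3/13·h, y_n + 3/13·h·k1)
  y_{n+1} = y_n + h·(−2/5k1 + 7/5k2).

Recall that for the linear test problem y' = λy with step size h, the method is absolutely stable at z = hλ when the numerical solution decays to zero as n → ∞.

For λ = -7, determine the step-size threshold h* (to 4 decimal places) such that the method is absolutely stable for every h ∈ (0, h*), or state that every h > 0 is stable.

Test eqn y'=λy, z=hλ:
  k1=λy_n ⇒ h·k1=z·y_n;  k2=λ(1+3/13z)y_n ⇒ h·k2=z(1+3/13z)y_n
  y_{n+1}/y_n = 1 − 2/5z + 7/5z(1+3/13z) = 1 + z + 21/65z²
  R(z) = 1 + z + 21/65z².

Find x<0 with |R(x)|<1.
x=-1.33: |R|=0.2415
R=1: x+21/65x²=0 ⇒ x=−65/21=-3.0952; min R=1−1/(4·21/65)=0.2262>−1
Confirm numerically:
  x=-3.063: |R|=0.96810 <1
  x=-2.473: |R|=0.50285 <1
  x=-1.806: |R|=0.24776 <1
  x=-3.408: |R|=1.34437 >1
  x=-3.179: |R|=1.08603 >1
Interval (-3.0952, 0).

(-3.0952,0); λ=-7 ⇒ h* = (65/21)/7 = 0.4422.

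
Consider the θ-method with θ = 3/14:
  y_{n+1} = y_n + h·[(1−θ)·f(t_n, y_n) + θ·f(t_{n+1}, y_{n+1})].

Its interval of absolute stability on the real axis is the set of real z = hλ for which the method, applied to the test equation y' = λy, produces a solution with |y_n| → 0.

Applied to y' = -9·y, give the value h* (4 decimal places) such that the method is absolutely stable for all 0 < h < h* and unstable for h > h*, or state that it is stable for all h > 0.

Test eqn y'=λy, z=hλ:
  y_{n+1} = y_n + z·[11/14·y_n + 3/14·y_{n+1}] ⇒ (1 − 3/14z)y_{n+1} = (1 + 11/14z)y_n
  R(z) = (1 + 11/14z)/(1 − 3/14z).

Find x<0 with |R(x)|<1.
x=-0.84: |R|=0.2881
R=−1: 1+11/14x = −1+3/14x ⇒ -4/7x=2 ⇒ x=2/(-4/7)=-3.5000
Confirm numerically:
  x=-3.196: |R|=0.89690 <1
  x=-3.174: |R|=0.88913 <1
  x=-2.478: |R|=0.61855 <1
  x=-1.708: |R|=0.25037 <1
  x=-4.058: |R|=1.17055 >1
  x=-3.747: |R|=1.07829 >1
So |R|<1 on (-3.5000, 0).

(-3.5000,0); λ=-9 ⇒ h* = (7/2)/9 = 0.3889.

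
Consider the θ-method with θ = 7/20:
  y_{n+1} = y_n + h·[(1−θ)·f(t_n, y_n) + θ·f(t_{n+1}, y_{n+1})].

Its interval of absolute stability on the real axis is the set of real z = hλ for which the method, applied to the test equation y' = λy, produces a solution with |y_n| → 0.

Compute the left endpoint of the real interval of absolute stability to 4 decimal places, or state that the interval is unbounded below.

z* = -6.6667.

Test eqn y'=λy, z=hλ:
  y_{n+1} = y_n + z·[13/20·y_n + 7/20·y_{n+1}] ⇒ (1 − 7/20z)y_{n+1} = (1 + 13/20z)y_n
  so R(z) = (1 + 13/20z)/(1 − 7/20z).

Solve |R(x)|<1 on ℝ⁻.
x=-1.3: |R|=0.1065
R=−1: 1+13/20x = −1+7/20x ⇒ -3/10x=2 ⇒ x=2/(-3/10)=-6.6667
Confirm numerically:
  x=-6.211: |R|=0.95693 <1
  x=-4.104: |R|=0.68445 <1
  x=-3.965: |R|=0.66056 <1
  x=-2.843: |R|=0.42503 <1
  x=-7.207: |R|=1.04602 >1
  x=-6.960: |R|=1.02561 >1
  x=-6.925: |R|=1.02264 >1
Interval (-6.6667, 0).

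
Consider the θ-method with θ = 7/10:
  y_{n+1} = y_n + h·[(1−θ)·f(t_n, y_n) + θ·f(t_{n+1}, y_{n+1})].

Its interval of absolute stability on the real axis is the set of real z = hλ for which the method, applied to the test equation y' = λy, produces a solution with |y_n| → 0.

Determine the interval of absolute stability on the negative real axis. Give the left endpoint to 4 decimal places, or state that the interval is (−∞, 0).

(−∞, 0) — no finite endpoint.

On y'=λy, z=hλ:
  y_{n+1} = y_n + z·[3/10·y_n + 7/10·y_{n+1}] ⇒ (1 − 7/10z)y_{n+1} = (1 + 3/10z)y_n
  ⇒ R(z) = (1 + 3/10z)/(1 − 7/10z).

Find x<0 with |R(x)|<1.
x=-1.42: |R|=0.2879
x=-2: |R|=0.1667
x=-10: |R|=0.2500
x=-100: |R|=0.4085
θ=7/10≥1/2 ⇒ |1+3/10x|<|1−7/10x| ∀x<0 ⇒ stable on all of ℝ⁻.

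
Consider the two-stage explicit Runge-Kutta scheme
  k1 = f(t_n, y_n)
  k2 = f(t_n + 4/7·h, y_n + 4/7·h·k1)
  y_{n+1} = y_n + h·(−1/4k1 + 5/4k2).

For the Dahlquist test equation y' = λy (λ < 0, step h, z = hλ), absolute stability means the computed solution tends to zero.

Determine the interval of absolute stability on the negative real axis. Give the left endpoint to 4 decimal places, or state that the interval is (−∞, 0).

(-1.4000, 0).

Test eqn y'=λy, z=hλ:
  k1=λy_n ⇒ h·k1=z·y_n;  k2=λ(1+4/7z)y_n ⇒ h·k2=z(1+4/7z)y_n
  y_{n+1}/y_n = 1 − 1/4z + 5/4z(1+4/7z) = 1 + z + 5/7z²
  so R(z) = 1 + z + 5/7z².

Find x<0 with |R(x)|<1.
x=-1.39: |R|=0.9901
R=1: x+5/7x²=0 ⇒ x=−7/5=-1.4000; min R=1−1/(4·5/7)=0.6500>−1
Confirm numerically:
  x=-1.089: |R|=0.75809 <1
  x=-1.012: |R|=0.71953 <1
  x=-0.831: |R|=0.66226 <1
  x=-0.621: |R|=0.65446 <1
  x=-1.847: |R|=1.58972 >1
  x=-1.604: |R|=1.23373 >1
Interval (-1.4000, 0).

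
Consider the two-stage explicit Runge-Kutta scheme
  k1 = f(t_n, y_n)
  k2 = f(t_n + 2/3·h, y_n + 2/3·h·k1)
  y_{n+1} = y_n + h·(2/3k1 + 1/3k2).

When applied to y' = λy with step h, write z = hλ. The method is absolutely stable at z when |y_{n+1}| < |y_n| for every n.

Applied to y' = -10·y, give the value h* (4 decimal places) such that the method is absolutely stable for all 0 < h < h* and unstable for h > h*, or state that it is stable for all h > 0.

(-4.5000,0); λ=-10 ⇒ h* = (9/2)/10 = 0.4500.

On y'=λy, z=hλ:
  k1=λy_n ⇒ h·k1=z·y_n;  k2=λ(1+2/3z)y_n ⇒ h·k2=z(1+2/3z)y_n
  y_{n+1}/y_n = 1 + 2/3z + 1/3z(1+2/3z) = 1 + z + 2/9z²
  so R(z) = 1 + z + 2/9z².

Boundary: |R(x)|=1, x<0.
x=-1.78: |R|=0.0759
R=1: x+2/9x²=0 ⇒ x=−9/2=-4.5000; min R=1−1/(4·2/9)=-0.1250>−1
Confirm numerically:
  x=-3.873: |R|=0.46036 <1
  x=-3.499: |R|=0.22167 <1
  x=-2.847: |R|=0.04580 <1
  x=-2.607: |R|=0.09668 <1
  x=-4.680: |R|=1.18720 >1
  x=-4.648: |R|=1.15287 >1
  x=-4.646: |R|=1.15074 >1
Stable set (-4.5000, 0).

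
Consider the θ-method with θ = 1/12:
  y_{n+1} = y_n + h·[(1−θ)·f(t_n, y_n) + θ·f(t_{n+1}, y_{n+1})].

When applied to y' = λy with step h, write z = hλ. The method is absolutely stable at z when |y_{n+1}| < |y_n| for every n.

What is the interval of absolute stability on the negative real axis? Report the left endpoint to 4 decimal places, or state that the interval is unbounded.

(-2.4000, 0).

Set f=λy, z=hλ:
  y_{n+1} = y_n + z·[11/12·y_n + 1/12·y_{n+1}] ⇒ (1 − 1/12z)y_{n+1} = (1 + 11/12z)y_n
  R(z) = (1 + 11/12z)/(1 − 1/12z).

Boundary: |R(x)|=1, x<0.
x=-1.44: |R|=0.2857
R=−1: 1+11/12x = −1+1/12x ⇒ -5/6x=2 ⇒ x=2/(-5/6)=-2.4000
Confirm numerically:
  x=-2.364: |R|=0.97494 <1
  x=-2.279: |R|=0.91526 <1
  x=-1.742: |R|=0.52118 <1
  x=-2.640: |R|=1.16393 >1
  x=-2.498: |R|=1.06760 >1
  x=-2.434: |R|=1.02356 >1
So |R|<1 on (-2.4000, 0).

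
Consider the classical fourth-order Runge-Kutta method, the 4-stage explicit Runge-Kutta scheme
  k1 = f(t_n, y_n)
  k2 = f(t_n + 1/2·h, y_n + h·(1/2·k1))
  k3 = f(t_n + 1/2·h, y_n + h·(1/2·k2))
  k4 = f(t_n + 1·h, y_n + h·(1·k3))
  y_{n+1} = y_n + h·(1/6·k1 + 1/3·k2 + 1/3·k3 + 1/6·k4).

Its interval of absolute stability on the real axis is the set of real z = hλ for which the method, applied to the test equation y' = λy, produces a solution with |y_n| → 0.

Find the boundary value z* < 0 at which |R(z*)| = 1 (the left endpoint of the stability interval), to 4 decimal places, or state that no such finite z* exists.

z* = -2.7853.

On y'=λy, z=hλ:
  order 4, 4-stage ⇒ R(z)=1+z+z^2/2+z^3/6+z^4/24
  (e.g. R(-0.85)=0.43065, |R|=0.43065)

Need |R(x)|<1, x<0.
x=-0.85: |R|=0.4306
|R(-2.1)|=0.3718 |R(-0.79)|=0.4561 |R(-0.72)|=0.4882
Bisect:
  x_lo=-3.5113 |R|=2.7718  x_hi=-0.1740 |R|=0.8403
  mid=-1.84268 |R|=0.29264 →hi
  mid=-2.67700 |R|=0.84863 →hi
  mid=-3.09416 |R|=1.57467 →lo
  mid=-2.88558 |R|=1.16203 →lo
  mid=-2.78129 |R|=0.99397 →hi
  mid=-2.83343 |R|=1.07504 →lo
  mid=-2.80736 |R|=1.03378 →lo
  ...
  [-2.78536,-2.78516] ⇒ x*=-2.7853
Stable set (-2.7853, 0).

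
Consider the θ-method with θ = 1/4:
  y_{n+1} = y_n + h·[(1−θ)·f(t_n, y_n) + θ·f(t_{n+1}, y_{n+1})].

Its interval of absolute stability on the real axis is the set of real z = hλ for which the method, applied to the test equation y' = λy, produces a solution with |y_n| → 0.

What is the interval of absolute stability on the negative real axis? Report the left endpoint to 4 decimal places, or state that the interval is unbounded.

Set f=λy, z=hλ:
  y_{n+1} = y_n + z·[3/4·y_n + 1/4·y_{n+1}] ⇒ (1 − 1/4z)y_{n+1} = (1 + 3/4z)y_n
  R(z) = (1 + 3/4z)/(1 − 1/4z).

Solve |R(x)|<1 on ℝ⁻.
x=-0.31: |R|=0.7123
R=−1: 1+3/4x = −1+1/4x ⇒ -1/2x=2 ⇒ x=2/(-1/2)=-4.0000
Confirm numerically:
  x=-3.630: |R|=0.90301 <1
  x=-2.993: |R|=0.71200 <1
  x=-2.870: |R|=0.67103 <1
  x=-2.621: |R|=0.58345 <1
  x=-4.496: |R|=1.11676 >1
  x=-4.343: |R|=1.08222 >1
Interval (-4.0000, 0).

z∈(-4.0000,0).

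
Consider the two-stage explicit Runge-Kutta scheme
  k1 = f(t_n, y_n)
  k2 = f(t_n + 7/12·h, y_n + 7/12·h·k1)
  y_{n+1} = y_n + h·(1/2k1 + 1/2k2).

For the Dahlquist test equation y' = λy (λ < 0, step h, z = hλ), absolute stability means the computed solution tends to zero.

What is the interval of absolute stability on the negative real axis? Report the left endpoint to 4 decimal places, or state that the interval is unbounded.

Set f=λy, z=hλ:
  k1=λy_n ⇒ h·k1=z·y_n;  k2=λ(1+7/12z)y_n ⇒ h·k2=z(1+7/12z)y_n
  y_{n+1}/y_n = 1 + 1/2z + 1/2z(1+7/12z) = 1 + z + 7/24z²
  R(z) = 1 + z + 7/24z².

Boundary: |R(x)|=1, x<0.
x=-1.14: |R|=0.2391
R=1: x+7/24x²=0 ⇒ x=−24/7=-3.4286; min R=1−1/(4·7/24)=0.1429>−1
Confirm numerically:
  x=-2.953: |R|=0.59039 <1
  x=-2.600: |R|=0.37167 <1
  x=-2.184: |R|=0.20721 <1
  x=-1.852: |R|=0.14839 <1
  x=-3.829: |R|=1.44720 >1
  x=-3.515: |R|=1.08861 >1
Stable set (-3.4286, 0).

z∈(-3.4286,0).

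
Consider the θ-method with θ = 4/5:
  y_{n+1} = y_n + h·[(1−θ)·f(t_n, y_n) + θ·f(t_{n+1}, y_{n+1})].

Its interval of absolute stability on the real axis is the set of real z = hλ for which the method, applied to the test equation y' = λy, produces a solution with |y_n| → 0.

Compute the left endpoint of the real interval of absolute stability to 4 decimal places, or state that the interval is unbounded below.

Set f=λy, z=hλ:
  y_{n+1} = y_n + z·[1/5·y_n + 4/5·y_{n+1}] ⇒ (1 − 4/5z)y_{n+1} = (1 + 1/5z)y_n
  ⇒ R(z) = (1 + 1/5z)/(1 − 4/5z).

Boundary: |R(x)|=1, x<0.
x=-1.68: |R|=0.2833
x=-2: |R|=0.2308
x=-10: |R|=0.1111
x=-100: |R|=0.2346
θ=4/5≥1/2 ⇒ |1+1/5x|<|1−4/5x| ∀x<0 ⇒ interval (−∞,0).

interval (−∞, 0).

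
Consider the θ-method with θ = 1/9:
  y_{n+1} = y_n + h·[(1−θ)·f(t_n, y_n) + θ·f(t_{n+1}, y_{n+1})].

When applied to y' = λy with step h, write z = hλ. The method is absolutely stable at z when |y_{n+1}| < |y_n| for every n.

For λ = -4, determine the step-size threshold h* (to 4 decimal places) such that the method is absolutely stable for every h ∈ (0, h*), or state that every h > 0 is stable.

(-2.5714,0); λ=-4 ⇒ h* = (18/7)/4 = 0.6429.

On y'=λy, z=hλ:
  y_{n+1} = y_n + z·[8/9·y_n + 1/9·y_{n+1}] ⇒ (1 − 1/9z)y_{n+1} = (1 + 8/9z)y_n
  R(z) = (1 + 8/9z)/(1 − 1/9z).

Boundary: |R(x)|=1, x<0.
x=-1.38: |R|=0.1965
R=−1: 1+8/9x = −1+1/9x ⇒ -7/9x=2 ⇒ x=2/(-7/9)=-2.5714
Confirm numerically:
  x=-1.904: |R|=0.57153 <1
  x=-1.394: |R|=0.20704 <1
  x=-1.178: |R|=0.04166 <1
  x=-2.921: |R|=1.20527 >1
  x=-2.843: |R|=1.16052 >1
So |R|<1 on (-2.5714, 0).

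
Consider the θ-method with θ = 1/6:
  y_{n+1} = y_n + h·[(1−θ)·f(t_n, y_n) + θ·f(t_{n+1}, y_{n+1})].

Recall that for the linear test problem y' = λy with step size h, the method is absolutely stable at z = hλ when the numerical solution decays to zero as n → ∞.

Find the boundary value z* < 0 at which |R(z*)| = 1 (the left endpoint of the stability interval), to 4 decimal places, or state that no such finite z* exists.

z* = -3.0000.

On y'=λy, z=hλ:
  y_{n+1} = y_n + z·[5/6·y_n + 1/6·y_{n+1}] ⇒ (1 − 1/6z)y_{n+1} = (1 + 5/6z)y_n
  so R(z) = (1 + 5/6z)/(1 − 1/6z).

Need |R(x)|<1, x<0.
x=-1.24: |R|=0.0276
R=−1: 1+5/6x = −1+1/6x ⇒ -2/3x=2 ⇒ x=2/(-2/3)=-3.0000
Confirm numerically:
  x=-2.198: |R|=0.60869 <1
  x=-1.833: |R|=0.40406 <1
  x=-1.671: |R|=0.30700 <1
  x=-1.542: |R|=0.22673 <1
  x=-3.571: |R|=1.23864 >1
  x=-3.527: |R|=1.22127 >1
  x=-3.157: |R|=1.06858 >1
So |R|<1 on (-3.0000, 0).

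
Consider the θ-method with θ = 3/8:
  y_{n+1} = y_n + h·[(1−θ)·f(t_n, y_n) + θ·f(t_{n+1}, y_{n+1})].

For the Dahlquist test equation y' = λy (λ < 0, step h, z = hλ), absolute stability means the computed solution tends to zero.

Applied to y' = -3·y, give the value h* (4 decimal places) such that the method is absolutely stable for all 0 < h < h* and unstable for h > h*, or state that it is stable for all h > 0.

(-8.0000,0); λ=-3 ⇒ h* = (8)/3 = 2.6667.

On y'=λy, z=hλ:
  y_{n+1} = y_n + z·[5/8·y_n + 3/8·y_{n+1}] ⇒ (1 − 3/8z)y_{n+1} = (1 + 5/8z)y_n
  so R(z) = (1 + 5/8z)/(1 − 3/8z).

Boundary: |R(x)|=1, x<0.
x=-0.5: |R|=0.5789
R=−1: 1+5/8x = −1+3/8x ⇒ -1/4x=2 ⇒ x=2/(-1/4)=-8.0000
Confirm numerically:
  x=-6.987: |R|=0.93004 <1
  x=-4.901: |R|=0.72700 <1
  x=-4.165: |R|=0.62576 <1
  x=-3.706: |R|=0.55079 <1
  x=-8.293: |R|=1.01782 >1
  x=-8.162: |R|=1.00997 >1
  x=-8.047: |R|=1.00292 >1
Stable set (-8.0000, 0).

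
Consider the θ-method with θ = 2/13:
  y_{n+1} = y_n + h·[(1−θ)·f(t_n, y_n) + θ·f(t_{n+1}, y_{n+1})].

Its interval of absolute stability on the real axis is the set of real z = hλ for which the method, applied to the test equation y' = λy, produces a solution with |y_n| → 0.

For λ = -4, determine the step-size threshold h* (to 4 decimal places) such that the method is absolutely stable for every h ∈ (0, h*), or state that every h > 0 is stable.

On y'=λy, z=hλ:
  y_{n+1} = y_n + z·[11/13·y_n + 2/13·y_{n+1}] ⇒ (1 − 2/13z)y_{n+1} = (1 + 11/13z)y_n
  R(z) = (1 + 11/13z)/(1 − 2/13z).

Find x<0 with |R(x)|<1.
x=-1.55: |R|=0.2516
R=−1: 1+11/13x = −1+2/13x ⇒ -9/13x=2 ⇒ x=2/(-9/13)=-2.8889
Confirm numerically:
  x=-2.836: |R|=0.97451 <1
  x=-2.750: |R|=0.93243 <1
  x=-2.549: |R|=0.83098 <1
  x=-2.163: |R|=0.62294 <1
  x=-3.399: |R|=1.23189 >1
  x=-3.226: |R|=1.15597 >1
So |R|<1 on (-2.8889, 0).

(-2.8889,0); λ=-4 ⇒ h* = (26/9)/4 = 0.7222.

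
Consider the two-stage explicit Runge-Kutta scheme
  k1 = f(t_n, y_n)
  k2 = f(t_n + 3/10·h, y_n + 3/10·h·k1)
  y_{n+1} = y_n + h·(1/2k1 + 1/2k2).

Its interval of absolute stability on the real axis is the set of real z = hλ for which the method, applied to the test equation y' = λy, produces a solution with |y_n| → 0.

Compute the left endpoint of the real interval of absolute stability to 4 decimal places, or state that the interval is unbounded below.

With y'=λy (z=hλ):
  k1=λy_n ⇒ h·k1=z·y_n;  k2=λ(1+3/10z)y_n ⇒ h·k2=z(1+3/10z)y_n
  y_{n+1}/y_n = 1 + 1/2z + 1/2z(1+3/10z) = 1 + z + 3/20z²
  ⇒ R(z) = 1 + z + 3/20z².

Find x<0 with |R(x)|<1.
x=-1.18: |R|=0.0289
R=1: x+3/20x²=0 ⇒ x=−20/3=-6.6667; min R=1−1/(4·3/20)=-0.6667>−1
Confirm numerically:
  x=-6.474: |R|=0.81290 <1
  x=-5.005: |R|=0.24750 <1
  x=-4.819: |R|=0.33559 <1
  x=-7.116: |R|=1.47962 >1
  x=-6.965: |R|=1.31168 >1
  x=-6.693: |R|=1.02644 >1
So |R|<1 on (-6.6667, 0).

left endpoint -6.6667.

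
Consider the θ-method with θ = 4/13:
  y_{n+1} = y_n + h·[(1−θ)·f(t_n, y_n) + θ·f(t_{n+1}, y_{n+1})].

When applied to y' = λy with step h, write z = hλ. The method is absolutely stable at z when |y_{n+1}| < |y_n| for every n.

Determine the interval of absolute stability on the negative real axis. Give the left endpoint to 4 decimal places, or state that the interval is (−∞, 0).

z∈(-5.2000,0).

With y'=λy (z=hλ):
  y_{n+1} = y_n + z·[9/13·y_n + 4/13·y_{n+1}] ⇒ (1 − 4/13z)y_{n+1} = (1 + 9/13z)y_n
  Hence R(z) = (1 + 9/13z)/(1 − 4/13z).

Solve |R(x)|<1 on ℝ⁻.
x=-0.83: |R|=0.3388
R=−1: 1+9/13x = −1+4/13x ⇒ -5/13x=2 ⇒ x=2/(-5/13)=-5.2000
Confirm numerically:
  x=-4.687: |R|=0.91921 <1
  x=-4.116: |R|=0.81605 <1
  x=-3.128: |R|=0.59392 <1
  x=-2.837: |R|=0.51474 <1
  x=-5.650: |R|=1.06320 >1
  x=-5.561: |R|=1.05121 >1
  x=-5.454: |R|=1.03648 >1
Interval (-5.2000, 0).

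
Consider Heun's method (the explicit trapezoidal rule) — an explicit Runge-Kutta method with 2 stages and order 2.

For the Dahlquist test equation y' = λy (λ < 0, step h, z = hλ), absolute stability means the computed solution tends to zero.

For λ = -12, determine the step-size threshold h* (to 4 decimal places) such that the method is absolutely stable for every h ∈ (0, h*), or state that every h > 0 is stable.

Test eqn y'=λy, z=hλ:
  order 2, 2-stage ⇒ R(z)=1+z+z^2/2
  (e.g. R(-1.46)=0.60580, |R|=0.60580)

Need |R(x)|<1, x<0.
x=-1.46: |R|=0.6058
|R(-1.52)|=0.6352 |R(-0.98)|=0.5002
Bisect:
  x_lo=-2.5920 |R|=1.7672  x_hi=-0.2817 |R|=0.7580
  mid=-1.43682 |R|=0.59541 →hi
  mid=-2.01440 |R|=1.01450 →lo
  mid=-1.72561 |R|=0.76326 →hi
  mid=-1.87001 |R|=0.87845 →hi
  mid=-1.94220 |R|=0.94387 →hi
  mid=-1.97830 |R|=0.97854 →hi
  mid=-1.99635 |R|=0.99636 →hi
  mid=-2.00538 |R|=1.00539 →lo
  mid=-2.00086 |R|=1.00086 →lo
  mid=-1.99861 |R|=0.99861 →hi
  ...
  [-2.00002,-1.99988] ⇒ x*=-2.0000
Stable set (-2.0000, 0).

(-2.0000,0); λ=-12 ⇒ h* = 0.1667.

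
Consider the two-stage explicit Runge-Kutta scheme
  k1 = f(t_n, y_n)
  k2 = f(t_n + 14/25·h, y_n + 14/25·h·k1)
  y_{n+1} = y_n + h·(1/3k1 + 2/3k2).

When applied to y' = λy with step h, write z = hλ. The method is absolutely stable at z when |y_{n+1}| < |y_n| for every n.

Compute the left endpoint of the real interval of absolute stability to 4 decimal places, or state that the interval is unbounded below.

z* = -2.6786.

Set f=λy, z=hλ:
  k1=λy_n ⇒ h·k1=z·y_n;  k2=λ(1+14/25z)y_n ⇒ h·k2=z(1+14/25z)y_n
  y_{n+1}/y_n = 1 + 1/3z + 2/3z(1+14/25z) = 1 + z + 28/75z²
  R(z) = 1 + z + 28/75z².

Solve |R(x)|<1 on ℝ⁻.
x=-0.51: |R|=0.5871
R=1: x+28/75x²=0 ⇒ x=−75/28=-2.6786; min R=1−1/(4·28/75)=0.3304>−1
Confirm numerically:
  x=-2.444: |R|=0.78597 <1
  x=-2.173: |R|=0.58985 <1
  x=-1.342: |R|=0.33036 <1
  x=-1.193: |R|=0.33835 <1
  x=-3.015: |R|=1.37868 >1
  x=-2.992: |R|=1.35010 >1
Stable set (-2.6786, 0).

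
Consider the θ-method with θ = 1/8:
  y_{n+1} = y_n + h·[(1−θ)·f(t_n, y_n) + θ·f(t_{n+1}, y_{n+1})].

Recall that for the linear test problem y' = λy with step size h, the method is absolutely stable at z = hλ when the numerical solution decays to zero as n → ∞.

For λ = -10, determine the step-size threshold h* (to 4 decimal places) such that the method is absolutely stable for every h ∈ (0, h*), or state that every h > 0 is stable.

With y'=λy (z=hλ):
  y_{n+1} = y_n + z·[7/8·y_n + 1/8·y_{n+1}] ⇒ (1 − 1/8z)y_{n+1} = (1 + 7/8z)y_n
  R(z) = (1 + 7/8z)/(1 − 1/8z).

Solve |R(x)|<1 on ℝ⁻.
x=-0.68: |R|=0.3733
R=−1: 1+7/8x = −1+1/8x ⇒ -3/4x=2 ⇒ x=2/(-3/4)=-2.6667
Confirm numerically:
  x=-2.503: |R|=0.90650 <1
  x=-1.236: |R|=0.07059 <1
  x=-1.172: |R|=0.02224 <1
  x=-3.174: |R|=1.27242 >1
  x=-2.713: |R|=1.02595 >1
Interval (-2.6667, 0).

(-2.6667,0); λ=-10 ⇒ h* = (8/3)/10 = 0.2667.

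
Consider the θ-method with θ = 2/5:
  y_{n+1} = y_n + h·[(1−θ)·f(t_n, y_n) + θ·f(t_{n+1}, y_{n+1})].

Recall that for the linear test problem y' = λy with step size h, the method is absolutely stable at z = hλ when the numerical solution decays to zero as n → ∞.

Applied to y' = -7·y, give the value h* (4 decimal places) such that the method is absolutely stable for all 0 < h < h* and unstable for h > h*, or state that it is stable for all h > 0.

On y'=λy, z=hλ:
  y_{n+1} = y_n + z·[3/5·y_n + 2/5·y_{n+1}] ⇒ (1 − 2/5z)y_{n+1} = (1 + 3/5z)y_n
  R(z) = (1 + 3/5z)/(1 − 2/5z).

Boundary: |R(x)|=1, x<0.
x=-0.57: |R|=0.5358
R=−1: 1+3/5x = −1+2/5x ⇒ -1/5x=2 ⇒ x=2/(-1/5)=-10.0000
Confirm numerically:
  x=-9.607: |R|=0.98377 <1
  x=-8.133: |R|=0.91221 <1
  x=-7.140: |R|=0.85166 <1
  x=-6.314: |R|=0.79090 <1
  x=-10.222: |R|=1.00873 >1
  x=-10.088: |R|=1.00350 >1
Stable set (-10.0000, 0).

(-10.0000,0); λ=-7 ⇒ h* = (10)/7 = 1.4286.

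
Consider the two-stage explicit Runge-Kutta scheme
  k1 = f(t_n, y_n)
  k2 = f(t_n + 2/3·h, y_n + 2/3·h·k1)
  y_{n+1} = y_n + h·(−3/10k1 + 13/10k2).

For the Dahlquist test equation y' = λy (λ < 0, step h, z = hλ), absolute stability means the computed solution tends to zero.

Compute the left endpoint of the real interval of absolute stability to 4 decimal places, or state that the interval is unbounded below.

On y'=λy, z=hλ:
  k1=λy_n ⇒ h·k1=z·y_n;  k2=λ(1+2/3z)y_n ⇒ h·k2=z(1+2/3z)y_n
  y_{n+1}/y_n = 1 − 3/10z + 13/10z(1+2/3z) = 1 + z + 13/15z²
  Hence R(z) = 1 + z + 13/15z².

Boundary: |R(x)|=1, x<0.
x=-0.6: |R|=0.7120
R=1: x+13/15x²=0 ⇒ x=−15/13=-1.1538; min R=1−1/(4·13/15)=0.7115>−1
Confirm numerically:
  x=-1.129: |R|=0.97569 <1
  x=-0.927: |R|=0.81775 <1
  x=-0.500: |R|=0.71667 <1
  x=-1.324: |R|=1.19525 >1
  x=-1.177: |R|=1.02362 >1
Stable set (-1.1538, 0).

z* = -1.1538.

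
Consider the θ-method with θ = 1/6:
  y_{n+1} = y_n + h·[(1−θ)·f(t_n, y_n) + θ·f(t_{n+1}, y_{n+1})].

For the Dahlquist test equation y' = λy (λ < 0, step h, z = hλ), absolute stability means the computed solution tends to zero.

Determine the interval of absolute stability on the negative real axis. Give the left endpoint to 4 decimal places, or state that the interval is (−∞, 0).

(-3.0000, 0).

Set f=λy, z=hλ:
  y_{n+1} = y_n + z·[5/6·y_n + 1/6·y_{n+1}] ⇒ (1 − 1/6z)y_{n+1} = (1 + 5/6z)y_n
  R(z) = (1 + 5/6z)/(1 − 1/6z).

Solve |R(x)|<1 on ℝ⁻.
x=-0.46: |R|=0.5728
R=−1: 1+5/6x = −1+1/6x ⇒ -2/3x=2 ⇒ x=2/(-2/3)=-3.0000
Confirm numerically:
  x=-2.970: |R|=0.98662 <1
  x=-2.285: |R|=0.65480 <1
  x=-1.634: |R|=0.28425 <1
  x=-1.278: |R|=0.05359 <1
  x=-3.517: |R|=1.21730 >1
  x=-3.079: |R|=1.03481 >1
  x=-3.022: |R|=1.00975 >1
Interval (-3.0000, 0).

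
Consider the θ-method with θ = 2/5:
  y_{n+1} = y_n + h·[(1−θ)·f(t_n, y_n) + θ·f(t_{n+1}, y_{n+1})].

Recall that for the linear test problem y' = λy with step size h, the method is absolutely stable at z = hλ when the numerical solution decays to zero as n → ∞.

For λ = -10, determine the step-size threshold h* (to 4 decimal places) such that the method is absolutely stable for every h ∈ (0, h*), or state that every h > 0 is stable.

(-10.0000,0); λ=-10 ⇒ h* = (10)/10 = 1.0000.

On y'=λy, z=hλ:
  y_{n+1} = y_n + z·[3/5·y_n + 2/5·y_{n+1}] ⇒ (1 − 2/5z)y_{n+1} = (1 + 3/5z)y_n
  ⇒ R(z) = (1 + 3/5z)/(1 − 2/5z).

Need |R(x)|<1, x<0.
x=-1.16: |R|=0.2077
R=−1: 1+3/5x = −1+2/5x ⇒ -1/5x=2 ⇒ x=2/(-1/5)=-10.0000
Confirm numerically:
  x=-9.850: |R|=0.99393 <1
  x=-5.197: |R|=0.68800 <1
  x=-4.661: |R|=0.62722 <1
  x=-10.596: |R|=1.02276 >1
  x=-10.123: |R|=1.00487 >1
So |R|<1 on (-10.0000, 0).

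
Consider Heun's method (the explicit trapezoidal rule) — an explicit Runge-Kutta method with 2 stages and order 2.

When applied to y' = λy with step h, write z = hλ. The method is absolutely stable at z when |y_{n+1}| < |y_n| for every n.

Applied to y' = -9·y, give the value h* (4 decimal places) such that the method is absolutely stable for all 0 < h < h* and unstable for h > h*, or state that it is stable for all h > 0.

(-2.0000,0); λ=-9 ⇒ h* = 0.2222.

Test eqn y'=λy, z=hλ:
  order 2, 2-stage ⇒ R(z)=1+z+z^2/2
  (e.g. R(-1.63)=0.69845, |R|=0.69845)

Find x<0 with |R(x)|<1.
x=-1.63: |R|=0.6985
|R(-2.35)|=1.4113 |R(-1.6)|=0.6800 |R(-0.53)|=0.6104
Bisect:
  x_lo=-2.6369 |R|=1.8398  x_hi=-0.3357 |R|=0.7206
  mid=-1.48634 |R|=0.61826 →hi
  mid=-2.06164 |R|=1.06354 →lo
  mid=-1.77399 |R|=0.79953 →hi
  mid=-1.91782 |R|=0.92119 →hi
  mid=-1.98973 |R|=0.98978 →hi
  mid=-2.02569 |R|=1.02602 →lo
  mid=-2.00771 |R|=1.00774 →lo
  mid=-1.99872 |R|=0.99872 →hi
  mid=-2.00321 |R|=1.00322 →lo
  mid=-2.00097 |R|=1.00097 →lo
  ...
  [-2.00012,-1.99998] ⇒ x*=-2.0000
So |R|<1 on (-2.0000, 0).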